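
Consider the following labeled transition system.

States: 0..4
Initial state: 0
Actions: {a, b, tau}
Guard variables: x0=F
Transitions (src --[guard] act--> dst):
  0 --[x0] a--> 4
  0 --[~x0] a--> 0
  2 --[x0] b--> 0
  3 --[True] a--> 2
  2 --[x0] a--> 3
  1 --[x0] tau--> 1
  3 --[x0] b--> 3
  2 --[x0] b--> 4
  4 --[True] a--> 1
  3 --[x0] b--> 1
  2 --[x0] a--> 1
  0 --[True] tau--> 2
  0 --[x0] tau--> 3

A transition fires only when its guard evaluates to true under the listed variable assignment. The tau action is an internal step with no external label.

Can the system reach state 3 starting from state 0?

Guard filter leaves 4 enabled edge(s).
L0 = {0}
L1 = {2}  cumulative {0,2}
Reach set: {0,2}

Answer: UNREACHABLE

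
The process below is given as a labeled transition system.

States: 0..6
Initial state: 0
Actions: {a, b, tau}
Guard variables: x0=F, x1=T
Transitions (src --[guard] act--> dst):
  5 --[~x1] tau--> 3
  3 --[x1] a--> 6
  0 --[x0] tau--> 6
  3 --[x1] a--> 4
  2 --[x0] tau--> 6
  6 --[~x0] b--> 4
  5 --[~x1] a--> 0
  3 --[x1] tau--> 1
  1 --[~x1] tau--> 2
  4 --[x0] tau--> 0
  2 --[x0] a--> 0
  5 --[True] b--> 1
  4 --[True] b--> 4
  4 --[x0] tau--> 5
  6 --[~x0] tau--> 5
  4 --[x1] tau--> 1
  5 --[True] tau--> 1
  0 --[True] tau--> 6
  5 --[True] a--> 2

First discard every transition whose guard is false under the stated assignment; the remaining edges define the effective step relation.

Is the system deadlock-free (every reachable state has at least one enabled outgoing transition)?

Answer: DEADLOCK at state 1

Trace:
Reach set: {0,1,2,4,5,6}
  0: tau→6  [1 out]
  1: ∅  [deadlock]
  2: ∅  [deadlock]
  4: b→4  tau→1  [2 out]
  5: a→2  b→1  tau→1  [3 out]
  6: b→4  tau→5  [2 out]
witness 1: tau·b·tau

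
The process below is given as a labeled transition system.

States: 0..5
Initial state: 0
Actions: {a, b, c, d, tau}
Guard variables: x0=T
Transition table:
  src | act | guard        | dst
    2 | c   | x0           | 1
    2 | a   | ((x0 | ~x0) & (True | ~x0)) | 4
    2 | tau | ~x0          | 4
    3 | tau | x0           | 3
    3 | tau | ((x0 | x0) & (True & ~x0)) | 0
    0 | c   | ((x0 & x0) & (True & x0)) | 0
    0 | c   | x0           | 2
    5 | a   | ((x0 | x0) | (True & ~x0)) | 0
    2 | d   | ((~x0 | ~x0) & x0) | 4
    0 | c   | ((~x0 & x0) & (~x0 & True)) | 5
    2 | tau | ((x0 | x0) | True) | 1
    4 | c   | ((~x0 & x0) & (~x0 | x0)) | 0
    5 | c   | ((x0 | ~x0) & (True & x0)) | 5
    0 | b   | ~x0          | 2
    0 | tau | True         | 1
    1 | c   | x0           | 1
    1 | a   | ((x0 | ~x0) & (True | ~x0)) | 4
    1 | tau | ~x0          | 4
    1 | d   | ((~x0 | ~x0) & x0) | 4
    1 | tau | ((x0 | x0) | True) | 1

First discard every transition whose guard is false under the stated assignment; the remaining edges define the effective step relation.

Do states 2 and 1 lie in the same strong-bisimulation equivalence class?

Refine partition for ~:
  round 0: {{0,1,2,3,4,5}}
  round 1: {{0},{1,2},{3},{4},{5}}
Fixed point at round 2; 5 class(es).
2∈{1,2}, 1∈{1,2}

Answer: BISIMILAR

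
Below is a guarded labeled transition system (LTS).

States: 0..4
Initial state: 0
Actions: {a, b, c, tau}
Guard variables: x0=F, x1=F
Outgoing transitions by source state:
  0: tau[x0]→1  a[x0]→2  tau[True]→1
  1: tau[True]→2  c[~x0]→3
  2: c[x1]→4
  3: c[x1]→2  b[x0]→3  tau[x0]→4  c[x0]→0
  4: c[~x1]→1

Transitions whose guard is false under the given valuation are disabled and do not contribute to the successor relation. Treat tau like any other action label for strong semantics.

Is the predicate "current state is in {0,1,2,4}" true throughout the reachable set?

Allowed set {0,1,2,4}
R = {0,1,2,3}
  0: ok
  1: ok
  2: ok
  3: ✗ unsafe
witness against invariant: tau·c → 3

Answer: INVARIANT VIOLATED at state 3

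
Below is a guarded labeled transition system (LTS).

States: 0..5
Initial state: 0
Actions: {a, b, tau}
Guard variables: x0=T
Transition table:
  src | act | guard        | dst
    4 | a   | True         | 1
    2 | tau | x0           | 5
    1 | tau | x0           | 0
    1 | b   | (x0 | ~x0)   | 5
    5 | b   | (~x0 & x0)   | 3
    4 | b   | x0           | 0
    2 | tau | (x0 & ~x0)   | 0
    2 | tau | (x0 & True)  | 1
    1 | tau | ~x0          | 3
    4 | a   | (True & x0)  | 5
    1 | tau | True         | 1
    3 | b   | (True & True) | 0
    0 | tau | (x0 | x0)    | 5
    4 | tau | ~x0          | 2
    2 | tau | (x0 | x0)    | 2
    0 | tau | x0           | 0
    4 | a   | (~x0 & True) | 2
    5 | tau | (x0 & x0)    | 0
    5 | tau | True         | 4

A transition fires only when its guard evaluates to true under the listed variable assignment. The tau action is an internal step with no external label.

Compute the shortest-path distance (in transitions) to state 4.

BFS to 4:
  Layer 0: {0}
  Layer 1: {5}
  Layer 2: {4}
4 enters at depth 2; path tau·tau

Answer: 2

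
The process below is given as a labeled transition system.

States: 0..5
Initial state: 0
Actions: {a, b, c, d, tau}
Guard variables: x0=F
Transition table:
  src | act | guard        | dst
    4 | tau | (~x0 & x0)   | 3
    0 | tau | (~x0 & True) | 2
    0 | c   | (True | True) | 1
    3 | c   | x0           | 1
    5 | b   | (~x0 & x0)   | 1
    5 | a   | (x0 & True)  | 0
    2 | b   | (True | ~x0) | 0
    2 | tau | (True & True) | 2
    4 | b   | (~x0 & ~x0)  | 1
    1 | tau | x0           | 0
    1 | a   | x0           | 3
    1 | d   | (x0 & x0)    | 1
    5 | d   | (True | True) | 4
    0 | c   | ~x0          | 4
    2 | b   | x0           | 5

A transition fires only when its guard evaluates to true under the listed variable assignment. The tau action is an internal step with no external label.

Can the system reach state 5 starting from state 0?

Answer: UNREACHABLE

Working:
7 transition(s) survive guard evaluation.
depth 0: {0}
depth 1: {1,2,4}  cumulative {0,1,2,4}
R = {0,1,2,4}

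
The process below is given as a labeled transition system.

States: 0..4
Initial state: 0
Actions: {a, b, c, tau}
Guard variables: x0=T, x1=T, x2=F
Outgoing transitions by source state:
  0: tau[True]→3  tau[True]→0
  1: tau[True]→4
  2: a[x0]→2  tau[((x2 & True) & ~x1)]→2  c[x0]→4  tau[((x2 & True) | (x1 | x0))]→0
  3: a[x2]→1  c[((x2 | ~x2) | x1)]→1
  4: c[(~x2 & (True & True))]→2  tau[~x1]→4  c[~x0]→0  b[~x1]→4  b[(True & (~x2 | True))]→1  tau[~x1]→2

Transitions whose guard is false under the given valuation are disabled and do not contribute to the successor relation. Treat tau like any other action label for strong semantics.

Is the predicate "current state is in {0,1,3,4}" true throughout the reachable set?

Answer: INVARIANT VIOLATED at state 2

Analysis:
Allowed set {0,1,3,4}
Reach set: {0,1,2,3,4}
  0: ok
  1: ok
  2: outside
  3: ok
  4: ok
witness against invariant: tau·c·tau·c → 2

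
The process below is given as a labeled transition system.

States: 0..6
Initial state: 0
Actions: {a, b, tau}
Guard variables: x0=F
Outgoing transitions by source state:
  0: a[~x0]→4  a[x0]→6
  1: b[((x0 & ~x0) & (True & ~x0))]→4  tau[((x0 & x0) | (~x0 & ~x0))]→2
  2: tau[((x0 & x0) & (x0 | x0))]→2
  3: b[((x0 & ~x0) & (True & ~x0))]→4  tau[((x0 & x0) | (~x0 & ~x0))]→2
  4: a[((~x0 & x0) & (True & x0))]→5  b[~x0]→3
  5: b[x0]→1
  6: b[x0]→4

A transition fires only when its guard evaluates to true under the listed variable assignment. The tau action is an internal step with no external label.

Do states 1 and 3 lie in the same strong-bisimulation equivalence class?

Answer: BISIMILAR

Working:
Compute ~ classes (split until stable):
  round 0: {{0,1,2,3,4,5,6}}
  round 1: {{0},{1,3},{2,5,6},{4}}
stable after 2 split(s): 4 block(s)
[1]={1,3}  [3]={1,3}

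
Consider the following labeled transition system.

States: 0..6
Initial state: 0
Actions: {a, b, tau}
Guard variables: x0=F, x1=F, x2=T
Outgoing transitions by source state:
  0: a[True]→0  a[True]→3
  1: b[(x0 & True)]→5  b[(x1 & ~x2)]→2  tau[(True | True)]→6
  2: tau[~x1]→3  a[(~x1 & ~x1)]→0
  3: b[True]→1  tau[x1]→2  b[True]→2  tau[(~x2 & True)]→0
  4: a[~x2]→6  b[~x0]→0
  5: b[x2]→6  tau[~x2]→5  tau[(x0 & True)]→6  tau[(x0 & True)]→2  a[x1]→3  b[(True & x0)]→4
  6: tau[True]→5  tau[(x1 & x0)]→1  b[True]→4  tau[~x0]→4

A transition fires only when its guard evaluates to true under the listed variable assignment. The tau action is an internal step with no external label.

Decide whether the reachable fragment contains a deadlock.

Answer: DEADLOCK-FREE

Trace:
R = {0,1,2,3,4,5,6}
  0: a→0  a→3  [2 exit(s)]
  1: tau→6  [1 exit(s)]
  2: a→0  tau→3  [2 exit(s)]
  3: b→1  b→2  [2 exit(s)]
  4: b→0  [1 exit(s)]
  5: b→6  [1 exit(s)]
  6: b→4  tau→4  tau→5  [3 exit(s)]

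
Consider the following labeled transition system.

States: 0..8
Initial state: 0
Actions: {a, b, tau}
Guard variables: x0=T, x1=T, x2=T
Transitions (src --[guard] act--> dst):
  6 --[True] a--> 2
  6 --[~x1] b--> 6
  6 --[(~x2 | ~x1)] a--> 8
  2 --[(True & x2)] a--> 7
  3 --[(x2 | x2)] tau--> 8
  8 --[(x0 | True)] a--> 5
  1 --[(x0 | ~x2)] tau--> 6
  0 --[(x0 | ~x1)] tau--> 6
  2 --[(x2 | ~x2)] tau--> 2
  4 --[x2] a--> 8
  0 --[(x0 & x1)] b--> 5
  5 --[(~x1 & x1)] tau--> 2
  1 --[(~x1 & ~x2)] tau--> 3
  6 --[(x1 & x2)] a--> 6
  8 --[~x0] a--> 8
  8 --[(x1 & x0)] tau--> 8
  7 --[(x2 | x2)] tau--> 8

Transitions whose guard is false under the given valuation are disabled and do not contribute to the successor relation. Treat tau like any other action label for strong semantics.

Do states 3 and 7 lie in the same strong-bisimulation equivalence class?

Answer: BISIMILAR

Trace:
Refine partition for ~:
  round 0: {{0,1,2,3,4,5,6,7,8}}
  round 1: {{0},{1,3,7},{2,8},{4,6},{5}}
  round 2: {{0},{1},{2},{3,7},{4},{5},{6},{8}}
stable after 3 split(s): 8 block(s)
class of 3: {3,7}; class of 7: {3,7}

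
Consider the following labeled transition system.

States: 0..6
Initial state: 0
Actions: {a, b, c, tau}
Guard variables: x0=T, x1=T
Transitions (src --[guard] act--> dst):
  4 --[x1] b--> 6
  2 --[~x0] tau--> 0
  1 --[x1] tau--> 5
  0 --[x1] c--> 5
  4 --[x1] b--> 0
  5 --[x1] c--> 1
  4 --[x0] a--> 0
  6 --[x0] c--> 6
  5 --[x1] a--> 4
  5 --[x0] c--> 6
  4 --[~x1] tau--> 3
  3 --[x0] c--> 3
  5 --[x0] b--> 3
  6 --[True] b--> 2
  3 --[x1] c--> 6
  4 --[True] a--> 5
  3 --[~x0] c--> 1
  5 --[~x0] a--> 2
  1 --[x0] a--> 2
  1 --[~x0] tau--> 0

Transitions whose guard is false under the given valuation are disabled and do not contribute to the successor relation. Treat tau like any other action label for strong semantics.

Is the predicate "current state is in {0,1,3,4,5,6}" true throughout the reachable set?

Answer: INVARIANT VIOLATED at state 2

Trace:
Safe = {0,1,3,4,5,6}
Reach set: {0,1,2,3,4,5,6}
  0: ✓
  1: ✓
  2: ✗ unsafe
  3: ✓
  4: ✓
  5: ✓
  6: ✓
reach 2 via c·c·a — violates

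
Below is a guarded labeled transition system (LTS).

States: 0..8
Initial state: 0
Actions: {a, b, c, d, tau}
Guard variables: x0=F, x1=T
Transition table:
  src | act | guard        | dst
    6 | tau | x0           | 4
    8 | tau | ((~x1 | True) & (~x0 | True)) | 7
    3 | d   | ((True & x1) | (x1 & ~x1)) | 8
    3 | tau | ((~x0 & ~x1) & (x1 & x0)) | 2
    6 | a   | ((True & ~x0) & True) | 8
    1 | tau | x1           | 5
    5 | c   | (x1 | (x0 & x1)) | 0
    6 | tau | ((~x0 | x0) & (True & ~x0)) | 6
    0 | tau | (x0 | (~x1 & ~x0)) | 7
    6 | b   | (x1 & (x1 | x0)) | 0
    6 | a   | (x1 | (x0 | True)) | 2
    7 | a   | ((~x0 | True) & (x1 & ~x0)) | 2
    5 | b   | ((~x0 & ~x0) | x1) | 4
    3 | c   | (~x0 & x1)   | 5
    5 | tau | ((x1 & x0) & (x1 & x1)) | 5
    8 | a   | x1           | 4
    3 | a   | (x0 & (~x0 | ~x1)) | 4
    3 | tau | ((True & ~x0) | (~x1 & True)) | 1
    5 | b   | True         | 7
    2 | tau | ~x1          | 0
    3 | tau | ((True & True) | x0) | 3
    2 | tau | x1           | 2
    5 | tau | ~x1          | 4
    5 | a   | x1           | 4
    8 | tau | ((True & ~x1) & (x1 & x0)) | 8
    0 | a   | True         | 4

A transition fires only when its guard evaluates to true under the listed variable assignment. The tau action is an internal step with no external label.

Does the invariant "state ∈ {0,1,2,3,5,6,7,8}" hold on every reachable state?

Answer: INVARIANT VIOLATED at state 4

Working:
Allowed set {0,1,2,3,5,6,7,8}
Reach set: {0,4}
  0: ✓
  4: outside
witness against invariant: a → 4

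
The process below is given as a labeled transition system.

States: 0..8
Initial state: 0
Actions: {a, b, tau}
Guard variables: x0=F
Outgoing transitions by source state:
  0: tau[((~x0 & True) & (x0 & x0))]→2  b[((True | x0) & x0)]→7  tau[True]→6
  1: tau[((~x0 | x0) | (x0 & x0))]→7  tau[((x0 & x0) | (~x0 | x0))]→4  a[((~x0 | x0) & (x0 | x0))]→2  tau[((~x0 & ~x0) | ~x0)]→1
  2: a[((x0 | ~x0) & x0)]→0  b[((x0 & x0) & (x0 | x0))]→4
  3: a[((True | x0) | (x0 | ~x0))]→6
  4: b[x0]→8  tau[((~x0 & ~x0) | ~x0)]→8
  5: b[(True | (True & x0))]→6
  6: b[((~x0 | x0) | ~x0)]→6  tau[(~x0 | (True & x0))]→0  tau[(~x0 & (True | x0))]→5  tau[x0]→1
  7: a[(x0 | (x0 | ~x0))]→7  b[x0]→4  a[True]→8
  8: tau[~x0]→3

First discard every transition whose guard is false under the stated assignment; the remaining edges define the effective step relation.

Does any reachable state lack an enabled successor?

Reachable = {0,5,6}
  0: tau→6  [deg 1]
  5: b→6  [deg 1]
  6: b→6  tau→0  tau→5  [deg 3]

Answer: DEADLOCK-FREE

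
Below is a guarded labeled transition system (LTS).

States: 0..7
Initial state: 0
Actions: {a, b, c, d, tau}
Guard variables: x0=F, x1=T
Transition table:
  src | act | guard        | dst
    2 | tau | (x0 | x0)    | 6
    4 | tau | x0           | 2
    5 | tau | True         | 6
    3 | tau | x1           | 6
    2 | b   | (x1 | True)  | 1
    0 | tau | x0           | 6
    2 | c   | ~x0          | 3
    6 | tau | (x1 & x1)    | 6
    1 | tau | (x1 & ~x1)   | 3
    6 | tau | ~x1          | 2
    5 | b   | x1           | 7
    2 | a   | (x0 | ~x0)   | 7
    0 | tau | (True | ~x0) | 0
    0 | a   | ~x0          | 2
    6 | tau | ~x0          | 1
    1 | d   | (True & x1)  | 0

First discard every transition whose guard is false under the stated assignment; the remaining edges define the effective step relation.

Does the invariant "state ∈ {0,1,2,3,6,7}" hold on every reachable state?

Allowed set {0,1,2,3,6,7}
R = {0,1,2,3,6,7}
  0: ok
  1: ok
  2: ok
  3: ok
  6: ok
  7: ok

Answer: INVARIANT HOLDS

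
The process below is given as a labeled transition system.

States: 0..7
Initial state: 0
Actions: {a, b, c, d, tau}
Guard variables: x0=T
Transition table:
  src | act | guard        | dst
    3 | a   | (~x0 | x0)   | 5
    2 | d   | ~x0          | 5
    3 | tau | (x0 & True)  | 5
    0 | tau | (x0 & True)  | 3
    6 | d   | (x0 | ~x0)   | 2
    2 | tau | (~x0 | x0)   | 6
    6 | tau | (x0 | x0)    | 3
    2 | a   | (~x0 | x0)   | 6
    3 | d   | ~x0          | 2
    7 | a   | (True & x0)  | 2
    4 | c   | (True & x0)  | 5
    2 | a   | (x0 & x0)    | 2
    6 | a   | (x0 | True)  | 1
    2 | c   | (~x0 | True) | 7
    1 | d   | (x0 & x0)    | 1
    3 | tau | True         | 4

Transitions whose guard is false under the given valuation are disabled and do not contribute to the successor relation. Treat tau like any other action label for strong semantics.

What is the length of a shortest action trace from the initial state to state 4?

Layered search for 4:
  Layer 0: {0}
  Layer 1: {3}
  Layer 2: {4,5}
first hit 4 at d=2 via tau·tau

Answer: 2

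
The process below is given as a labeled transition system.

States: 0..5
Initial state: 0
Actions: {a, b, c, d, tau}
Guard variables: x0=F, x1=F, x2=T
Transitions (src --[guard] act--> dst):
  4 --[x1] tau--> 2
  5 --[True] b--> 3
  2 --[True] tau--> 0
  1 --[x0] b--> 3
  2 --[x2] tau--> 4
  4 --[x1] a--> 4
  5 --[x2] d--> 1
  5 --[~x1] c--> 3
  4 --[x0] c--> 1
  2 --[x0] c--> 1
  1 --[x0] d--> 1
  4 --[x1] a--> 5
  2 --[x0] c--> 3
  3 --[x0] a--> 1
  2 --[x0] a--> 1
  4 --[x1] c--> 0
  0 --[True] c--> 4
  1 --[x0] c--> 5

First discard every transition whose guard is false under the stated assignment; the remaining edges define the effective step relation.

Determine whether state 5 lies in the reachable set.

After dropping false guards: 6 live edges.
L0 = {0}
L1 = {4}  total {0,4}
Reachable = {0,4}

Answer: UNREACHABLE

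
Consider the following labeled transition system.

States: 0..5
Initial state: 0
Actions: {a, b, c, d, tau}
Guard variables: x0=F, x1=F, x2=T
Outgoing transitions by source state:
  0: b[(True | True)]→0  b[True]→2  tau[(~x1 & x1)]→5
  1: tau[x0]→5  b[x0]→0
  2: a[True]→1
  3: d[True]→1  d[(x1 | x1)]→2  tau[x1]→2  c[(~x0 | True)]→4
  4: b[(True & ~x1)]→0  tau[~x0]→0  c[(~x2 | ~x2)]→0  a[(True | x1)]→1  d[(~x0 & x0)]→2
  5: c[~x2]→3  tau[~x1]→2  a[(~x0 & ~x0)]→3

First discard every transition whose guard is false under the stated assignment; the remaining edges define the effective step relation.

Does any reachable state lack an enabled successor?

Answer: DEADLOCK at state 1

Analysis:
R = {0,1,2}
  0: b→0  b→2  [2 out]
  1: ∅  [no exit]
  2: a→1  [1 out]
Path to 1: b·a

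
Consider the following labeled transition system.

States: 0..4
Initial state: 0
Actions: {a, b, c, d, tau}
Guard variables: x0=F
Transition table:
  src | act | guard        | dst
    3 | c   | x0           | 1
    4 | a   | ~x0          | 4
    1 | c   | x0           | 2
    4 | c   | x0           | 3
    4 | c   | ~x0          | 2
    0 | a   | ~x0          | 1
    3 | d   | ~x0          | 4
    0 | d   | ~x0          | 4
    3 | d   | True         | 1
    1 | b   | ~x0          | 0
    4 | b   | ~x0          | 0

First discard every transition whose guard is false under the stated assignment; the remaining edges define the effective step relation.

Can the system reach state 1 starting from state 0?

Answer: REACHABLE

Trace:
8 transition(s) survive guard evaluation.
L0 = {0}
L1 = {1,4}  cumulative {0,1,4}
L2 = {2}  cumulative {0,1,2,4}
R = {0,1,2,4}
Path to 1: a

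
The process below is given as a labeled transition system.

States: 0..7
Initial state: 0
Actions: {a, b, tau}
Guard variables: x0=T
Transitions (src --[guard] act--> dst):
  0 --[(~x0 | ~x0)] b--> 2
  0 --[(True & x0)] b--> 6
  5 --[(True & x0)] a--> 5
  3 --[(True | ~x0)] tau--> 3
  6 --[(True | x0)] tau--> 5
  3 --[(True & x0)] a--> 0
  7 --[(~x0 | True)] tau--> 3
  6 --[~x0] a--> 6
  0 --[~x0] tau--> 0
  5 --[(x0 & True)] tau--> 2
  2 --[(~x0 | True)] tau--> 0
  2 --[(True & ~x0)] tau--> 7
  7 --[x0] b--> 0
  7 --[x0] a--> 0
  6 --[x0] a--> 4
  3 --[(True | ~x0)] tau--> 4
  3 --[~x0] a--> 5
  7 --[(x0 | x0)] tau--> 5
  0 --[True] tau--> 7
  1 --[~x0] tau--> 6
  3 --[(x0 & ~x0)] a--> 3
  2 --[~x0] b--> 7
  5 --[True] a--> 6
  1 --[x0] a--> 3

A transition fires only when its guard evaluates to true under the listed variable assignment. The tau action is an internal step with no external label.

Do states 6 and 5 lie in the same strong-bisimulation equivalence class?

Answer: NOT BISIMILAR

Analysis:
Bisimulation quotient by refinement:
  π0 = {{0,1,2,3,4,5,6,7}}
  π1 = {{0},{1},{2},{3,5,6},{4},{7}}
  π2 = {{0},{1},{2},{3},{4},{5},{6},{7}}
Fixed point at round 3; 8 class(es).
[6]={6}  [5]={5}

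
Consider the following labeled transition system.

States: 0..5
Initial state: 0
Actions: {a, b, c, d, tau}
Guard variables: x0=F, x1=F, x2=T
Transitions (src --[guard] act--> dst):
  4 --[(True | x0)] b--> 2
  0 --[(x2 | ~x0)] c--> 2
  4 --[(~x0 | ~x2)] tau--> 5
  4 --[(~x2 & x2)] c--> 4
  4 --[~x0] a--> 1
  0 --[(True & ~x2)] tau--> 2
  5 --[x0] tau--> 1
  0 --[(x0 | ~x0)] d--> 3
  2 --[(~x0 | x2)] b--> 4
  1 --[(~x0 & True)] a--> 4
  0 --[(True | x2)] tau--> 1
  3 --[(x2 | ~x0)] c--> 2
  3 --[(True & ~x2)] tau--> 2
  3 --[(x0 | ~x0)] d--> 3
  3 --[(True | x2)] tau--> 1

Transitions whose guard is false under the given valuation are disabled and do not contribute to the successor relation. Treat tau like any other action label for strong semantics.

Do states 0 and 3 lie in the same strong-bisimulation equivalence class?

Answer: BISIMILAR

Analysis:
Compute ~ classes (split until stable):
  round 0: {{0,1,2,3,4,5}}
  round 1: {{0,3},{1},{2},{4},{5}}
stable after 2 split(s): 5 block(s)
[0]={0,3}  [3]={0,3}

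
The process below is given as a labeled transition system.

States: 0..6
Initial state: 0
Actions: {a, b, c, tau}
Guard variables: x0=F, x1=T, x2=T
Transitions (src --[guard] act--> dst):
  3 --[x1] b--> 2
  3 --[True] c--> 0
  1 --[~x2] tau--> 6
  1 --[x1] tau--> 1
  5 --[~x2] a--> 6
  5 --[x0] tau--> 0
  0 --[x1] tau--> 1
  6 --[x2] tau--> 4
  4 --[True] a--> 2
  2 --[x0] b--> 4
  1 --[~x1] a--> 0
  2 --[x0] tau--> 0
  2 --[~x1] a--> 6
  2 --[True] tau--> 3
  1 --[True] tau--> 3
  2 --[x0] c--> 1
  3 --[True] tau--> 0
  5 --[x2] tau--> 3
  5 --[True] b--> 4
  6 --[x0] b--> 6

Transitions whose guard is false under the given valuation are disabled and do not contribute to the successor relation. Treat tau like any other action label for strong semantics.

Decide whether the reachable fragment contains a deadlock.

Reach set: {0,1,2,3}
  0: tau→1  [1 out]
  1: tau→1  tau→3  [2 out]
  2: tau→3  [1 out]
  3: b→2  c→0  tau→0  [3 out]

Answer: DEADLOCK-FREE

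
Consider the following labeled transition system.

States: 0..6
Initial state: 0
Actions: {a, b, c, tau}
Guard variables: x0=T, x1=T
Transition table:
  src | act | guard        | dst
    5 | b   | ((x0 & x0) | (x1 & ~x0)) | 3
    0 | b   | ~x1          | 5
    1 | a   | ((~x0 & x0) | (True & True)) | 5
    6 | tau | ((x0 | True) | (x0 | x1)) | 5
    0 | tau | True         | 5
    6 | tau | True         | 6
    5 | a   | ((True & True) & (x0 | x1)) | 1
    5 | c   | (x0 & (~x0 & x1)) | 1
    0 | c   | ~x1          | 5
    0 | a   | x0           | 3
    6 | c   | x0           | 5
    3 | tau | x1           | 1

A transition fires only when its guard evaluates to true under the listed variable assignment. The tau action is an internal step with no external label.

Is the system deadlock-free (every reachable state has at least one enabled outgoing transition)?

Reach set: {0,1,3,5}
  0: a→3  tau→5  [deg 2]
  1: a→5  [deg 1]
  3: tau→1  [deg 1]
  5: a→1  b→3  [deg 2]

Answer: DEADLOCK-FREE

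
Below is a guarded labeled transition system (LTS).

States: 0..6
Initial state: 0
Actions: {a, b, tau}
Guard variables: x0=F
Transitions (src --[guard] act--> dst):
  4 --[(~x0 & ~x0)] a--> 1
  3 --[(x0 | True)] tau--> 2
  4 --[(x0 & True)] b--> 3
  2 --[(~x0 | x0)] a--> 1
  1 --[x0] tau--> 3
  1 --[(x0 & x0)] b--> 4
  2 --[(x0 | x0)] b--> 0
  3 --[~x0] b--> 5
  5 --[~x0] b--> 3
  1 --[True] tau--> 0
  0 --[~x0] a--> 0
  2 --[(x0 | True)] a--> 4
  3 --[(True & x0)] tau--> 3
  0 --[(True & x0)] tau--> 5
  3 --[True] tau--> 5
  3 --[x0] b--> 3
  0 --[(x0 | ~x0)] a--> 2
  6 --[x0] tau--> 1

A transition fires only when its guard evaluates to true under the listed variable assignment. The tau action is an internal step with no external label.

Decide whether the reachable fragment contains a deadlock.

R = {0,1,2,4}
  0: a→0  a→2  [2 out]
  1: tau→0  [1 out]
  2: a→1  a→4  [2 out]
  4: a→1  [1 out]

Answer: DEADLOCK-FREE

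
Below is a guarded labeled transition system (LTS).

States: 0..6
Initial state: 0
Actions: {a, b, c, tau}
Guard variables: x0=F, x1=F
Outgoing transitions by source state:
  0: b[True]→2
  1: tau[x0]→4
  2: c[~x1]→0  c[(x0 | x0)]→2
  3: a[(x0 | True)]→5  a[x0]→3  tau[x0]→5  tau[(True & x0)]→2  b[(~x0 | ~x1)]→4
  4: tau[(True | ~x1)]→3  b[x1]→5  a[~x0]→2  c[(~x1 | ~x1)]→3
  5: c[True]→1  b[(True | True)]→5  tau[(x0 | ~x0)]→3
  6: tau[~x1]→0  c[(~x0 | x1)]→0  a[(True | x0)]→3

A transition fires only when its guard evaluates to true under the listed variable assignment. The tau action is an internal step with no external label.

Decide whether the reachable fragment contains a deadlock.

Answer: DEADLOCK-FREE

Trace:
R = {0,2}
  0: b→2  [deg 1]
  2: c→0  [deg 1]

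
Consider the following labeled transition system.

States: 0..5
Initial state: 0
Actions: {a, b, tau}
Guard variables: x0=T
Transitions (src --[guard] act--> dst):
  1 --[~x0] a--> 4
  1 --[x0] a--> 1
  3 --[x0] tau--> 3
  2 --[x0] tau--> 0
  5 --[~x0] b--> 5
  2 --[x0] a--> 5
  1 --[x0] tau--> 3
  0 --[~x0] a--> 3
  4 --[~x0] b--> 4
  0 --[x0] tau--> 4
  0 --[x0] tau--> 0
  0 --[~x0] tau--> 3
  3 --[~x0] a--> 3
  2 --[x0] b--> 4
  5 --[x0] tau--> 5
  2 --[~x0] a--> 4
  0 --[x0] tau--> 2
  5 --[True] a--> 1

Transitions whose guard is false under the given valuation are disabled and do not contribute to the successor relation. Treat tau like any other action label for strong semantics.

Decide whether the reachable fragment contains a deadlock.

R = {0,1,2,3,4,5}
  0: tau→0  tau→2  tau→4  [deg 3]
  1: a→1  tau→3  [deg 2]
  2: a→5  b→4  tau→0  [deg 3]
  3: tau→3  [deg 1]
  4: ∅  [no exit]
  5: a→1  tau→5  [deg 2]
witness 4: tau

Answer: DEADLOCK at state 4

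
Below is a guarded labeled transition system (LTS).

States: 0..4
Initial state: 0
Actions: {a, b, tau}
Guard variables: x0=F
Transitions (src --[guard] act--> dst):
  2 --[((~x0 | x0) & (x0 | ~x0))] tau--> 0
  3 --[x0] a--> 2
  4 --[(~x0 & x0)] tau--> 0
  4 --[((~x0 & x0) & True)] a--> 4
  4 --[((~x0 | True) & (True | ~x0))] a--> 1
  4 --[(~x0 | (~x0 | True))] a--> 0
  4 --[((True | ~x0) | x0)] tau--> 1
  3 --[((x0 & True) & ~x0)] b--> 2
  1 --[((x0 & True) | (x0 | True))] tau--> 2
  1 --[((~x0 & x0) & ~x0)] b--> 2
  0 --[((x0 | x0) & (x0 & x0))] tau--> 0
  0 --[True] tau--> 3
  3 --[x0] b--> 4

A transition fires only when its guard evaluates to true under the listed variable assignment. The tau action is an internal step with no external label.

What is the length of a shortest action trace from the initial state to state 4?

Layered search for 4:
  depth 0: {0}
  depth 1: {3}
4 never appears.

Answer: UNREACHABLE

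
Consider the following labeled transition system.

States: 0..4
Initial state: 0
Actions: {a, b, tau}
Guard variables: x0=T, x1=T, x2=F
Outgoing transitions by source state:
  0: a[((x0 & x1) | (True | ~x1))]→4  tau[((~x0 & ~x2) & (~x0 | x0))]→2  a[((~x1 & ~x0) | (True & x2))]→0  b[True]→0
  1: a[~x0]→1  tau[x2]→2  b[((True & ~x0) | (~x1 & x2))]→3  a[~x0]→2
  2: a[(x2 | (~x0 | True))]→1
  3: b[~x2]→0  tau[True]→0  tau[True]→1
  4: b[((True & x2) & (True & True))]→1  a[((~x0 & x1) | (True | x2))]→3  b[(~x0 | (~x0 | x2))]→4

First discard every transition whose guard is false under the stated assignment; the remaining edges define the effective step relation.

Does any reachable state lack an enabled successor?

Answer: DEADLOCK at state 1

Analysis:
Reach set: {0,1,3,4}
  0: a→4  b→0  [2 exit(s)]
  1: ∅  [STUCK]
  3: b→0  tau→0  tau→1  [3 exit(s)]
  4: a→3  [1 exit(s)]
Path to 1: a·a·tau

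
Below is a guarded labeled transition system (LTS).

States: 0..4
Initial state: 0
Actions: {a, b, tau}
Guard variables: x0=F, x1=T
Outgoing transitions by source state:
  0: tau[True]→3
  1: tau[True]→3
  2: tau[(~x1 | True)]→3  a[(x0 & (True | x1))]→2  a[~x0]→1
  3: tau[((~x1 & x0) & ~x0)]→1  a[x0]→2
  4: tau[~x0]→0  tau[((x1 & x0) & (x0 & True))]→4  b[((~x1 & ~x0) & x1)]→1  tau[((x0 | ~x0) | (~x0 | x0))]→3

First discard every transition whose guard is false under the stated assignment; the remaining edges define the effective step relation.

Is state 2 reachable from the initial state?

Answer: UNREACHABLE

Analysis:
After dropping false guards: 6 live edges.
Layer 0: {0}
Layer 1: {3}  cumulative {0,3}
Reach set: {0,3}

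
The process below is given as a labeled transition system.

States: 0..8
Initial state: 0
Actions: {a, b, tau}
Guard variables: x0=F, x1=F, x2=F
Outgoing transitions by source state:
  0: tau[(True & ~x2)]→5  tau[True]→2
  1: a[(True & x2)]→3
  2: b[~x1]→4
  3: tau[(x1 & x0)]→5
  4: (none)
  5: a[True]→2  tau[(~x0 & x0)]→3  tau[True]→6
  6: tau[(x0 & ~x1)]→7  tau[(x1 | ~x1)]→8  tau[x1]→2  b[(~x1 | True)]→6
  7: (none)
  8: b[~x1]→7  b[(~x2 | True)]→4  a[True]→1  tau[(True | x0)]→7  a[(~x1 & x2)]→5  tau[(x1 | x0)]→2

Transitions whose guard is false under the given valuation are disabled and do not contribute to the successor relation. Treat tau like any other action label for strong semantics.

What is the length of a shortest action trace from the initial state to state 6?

Answer: 2

Analysis:
Layered search for 6:
  Layer 0: {0}
  Layer 1: {2,5}
  Layer 2: {4,6}
6 enters at depth 2; path tau·tau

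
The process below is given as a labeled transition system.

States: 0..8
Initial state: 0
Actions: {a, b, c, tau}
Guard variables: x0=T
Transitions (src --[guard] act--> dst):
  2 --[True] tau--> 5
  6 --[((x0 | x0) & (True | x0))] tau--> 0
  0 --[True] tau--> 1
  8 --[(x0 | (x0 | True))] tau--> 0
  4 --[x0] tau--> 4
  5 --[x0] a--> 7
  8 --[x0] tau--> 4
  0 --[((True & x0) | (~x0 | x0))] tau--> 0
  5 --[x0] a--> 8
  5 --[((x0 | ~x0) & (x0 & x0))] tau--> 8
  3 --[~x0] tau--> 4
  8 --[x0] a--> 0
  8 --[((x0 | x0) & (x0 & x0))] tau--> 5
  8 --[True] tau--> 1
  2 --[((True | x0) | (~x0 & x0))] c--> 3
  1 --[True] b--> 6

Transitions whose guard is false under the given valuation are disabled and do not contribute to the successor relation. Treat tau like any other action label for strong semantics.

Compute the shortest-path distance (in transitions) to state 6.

Answer: 2

Analysis:
Breadth-first toward 6:
  depth 0: {0}
  depth 1: {1}
  depth 2: {6}
first hit 6 at d=2 via tau·b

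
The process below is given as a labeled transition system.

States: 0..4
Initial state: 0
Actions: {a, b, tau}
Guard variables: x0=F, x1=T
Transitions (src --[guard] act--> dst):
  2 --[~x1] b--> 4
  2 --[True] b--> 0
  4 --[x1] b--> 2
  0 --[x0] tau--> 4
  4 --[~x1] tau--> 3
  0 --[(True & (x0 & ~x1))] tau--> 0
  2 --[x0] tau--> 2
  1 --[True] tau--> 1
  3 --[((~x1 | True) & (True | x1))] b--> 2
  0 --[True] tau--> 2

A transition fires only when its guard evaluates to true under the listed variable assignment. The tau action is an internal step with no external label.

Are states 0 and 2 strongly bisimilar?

Answer: NOT BISIMILAR

Trace:
Refine partition for ~:
  round 0: {{0,1,2,3,4}}
  round 1: {{0,1},{2,3,4}}
  round 2: {{0},{1},{2},{3,4}}
4 equivalence class(es) (converged in 3)
class of 0: {0}; class of 2: {2}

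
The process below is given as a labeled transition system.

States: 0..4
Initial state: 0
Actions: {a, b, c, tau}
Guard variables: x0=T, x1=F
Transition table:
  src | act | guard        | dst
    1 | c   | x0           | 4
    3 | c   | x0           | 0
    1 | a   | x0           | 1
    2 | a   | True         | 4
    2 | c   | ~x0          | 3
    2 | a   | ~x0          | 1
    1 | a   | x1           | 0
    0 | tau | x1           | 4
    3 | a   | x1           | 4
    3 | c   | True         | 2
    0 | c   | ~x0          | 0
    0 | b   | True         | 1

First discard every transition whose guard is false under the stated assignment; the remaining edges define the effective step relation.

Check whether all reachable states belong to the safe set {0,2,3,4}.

Safe = {0,2,3,4}
Reach set: {0,1,4}
  0: safe
  1: VIOLATES
  4: safe
witness against invariant: b → 1

Answer: INVARIANT VIOLATED at state 1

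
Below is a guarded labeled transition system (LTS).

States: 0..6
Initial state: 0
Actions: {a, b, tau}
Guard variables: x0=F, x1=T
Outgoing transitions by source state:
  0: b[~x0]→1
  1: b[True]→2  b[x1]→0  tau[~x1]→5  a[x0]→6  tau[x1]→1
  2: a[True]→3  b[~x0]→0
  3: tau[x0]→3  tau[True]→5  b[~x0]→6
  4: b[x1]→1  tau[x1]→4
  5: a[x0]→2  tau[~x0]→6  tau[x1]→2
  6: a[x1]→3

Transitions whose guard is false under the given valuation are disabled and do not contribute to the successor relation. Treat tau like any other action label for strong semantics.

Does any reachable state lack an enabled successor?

Answer: DEADLOCK-FREE

Analysis:
Reachable = {0,1,2,3,5,6}
  0: b→1  [deg 1]
  1: b→0  b→2  tau→1  [deg 3]
  2: a→3  b→0  [deg 2]
  3: b→6  tau→5  [deg 2]
  5: tau→2  tau→6  [deg 2]
  6: a→3  [deg 1]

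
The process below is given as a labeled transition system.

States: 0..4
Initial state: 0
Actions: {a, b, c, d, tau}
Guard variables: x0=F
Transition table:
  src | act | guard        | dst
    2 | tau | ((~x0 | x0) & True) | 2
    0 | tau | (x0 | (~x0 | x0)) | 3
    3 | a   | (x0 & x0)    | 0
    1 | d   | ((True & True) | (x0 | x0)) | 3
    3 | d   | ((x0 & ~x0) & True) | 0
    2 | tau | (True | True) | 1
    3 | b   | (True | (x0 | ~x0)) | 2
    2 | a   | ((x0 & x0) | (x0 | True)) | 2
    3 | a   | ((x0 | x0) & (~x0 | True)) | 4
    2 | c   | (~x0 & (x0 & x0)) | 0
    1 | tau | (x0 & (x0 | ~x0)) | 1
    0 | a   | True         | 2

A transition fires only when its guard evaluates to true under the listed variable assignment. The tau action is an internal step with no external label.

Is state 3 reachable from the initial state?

Guard filter leaves 7 enabled edge(s).
L0 = {0}
L1 = {2,3}  now seen {0,2,3}
L2 = {1}  now seen {0,1,2,3}
Reachable = {0,1,2,3}
trace reaching 3: tau

Answer: REACHABLE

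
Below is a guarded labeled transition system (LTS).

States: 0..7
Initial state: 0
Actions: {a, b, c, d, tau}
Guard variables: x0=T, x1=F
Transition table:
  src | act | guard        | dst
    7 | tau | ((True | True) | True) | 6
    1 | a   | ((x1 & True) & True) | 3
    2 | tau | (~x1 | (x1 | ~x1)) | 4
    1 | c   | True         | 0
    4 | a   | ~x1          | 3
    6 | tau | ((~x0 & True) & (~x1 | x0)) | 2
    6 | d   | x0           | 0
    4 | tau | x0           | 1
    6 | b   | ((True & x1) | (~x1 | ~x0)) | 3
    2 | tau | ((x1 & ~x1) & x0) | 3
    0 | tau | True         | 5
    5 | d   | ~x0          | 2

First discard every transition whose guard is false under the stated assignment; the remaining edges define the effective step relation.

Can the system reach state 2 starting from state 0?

Answer: UNREACHABLE

Trace:
8 transition(s) survive guard evaluation.
depth 0: {0}
depth 1: {5}  cumulative {0,5}
Reach set: {0,5}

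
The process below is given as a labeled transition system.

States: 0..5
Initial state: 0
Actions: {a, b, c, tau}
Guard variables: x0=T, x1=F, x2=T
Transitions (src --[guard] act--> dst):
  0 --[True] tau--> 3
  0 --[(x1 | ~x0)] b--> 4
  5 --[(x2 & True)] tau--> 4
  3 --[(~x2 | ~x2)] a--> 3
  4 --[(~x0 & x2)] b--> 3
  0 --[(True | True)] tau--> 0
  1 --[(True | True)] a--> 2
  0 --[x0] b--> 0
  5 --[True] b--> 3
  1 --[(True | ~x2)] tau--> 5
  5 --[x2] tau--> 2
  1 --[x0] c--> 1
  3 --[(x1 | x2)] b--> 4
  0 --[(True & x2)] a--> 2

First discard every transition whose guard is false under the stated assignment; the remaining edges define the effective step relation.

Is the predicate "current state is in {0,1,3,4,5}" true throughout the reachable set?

Allowed set {0,1,3,4,5}
R = {0,2,3,4}
  0: safe
  2: VIOLATES
  3: safe
  4: safe
witness against invariant: a → 2

Answer: INVARIANT VIOLATED at state 2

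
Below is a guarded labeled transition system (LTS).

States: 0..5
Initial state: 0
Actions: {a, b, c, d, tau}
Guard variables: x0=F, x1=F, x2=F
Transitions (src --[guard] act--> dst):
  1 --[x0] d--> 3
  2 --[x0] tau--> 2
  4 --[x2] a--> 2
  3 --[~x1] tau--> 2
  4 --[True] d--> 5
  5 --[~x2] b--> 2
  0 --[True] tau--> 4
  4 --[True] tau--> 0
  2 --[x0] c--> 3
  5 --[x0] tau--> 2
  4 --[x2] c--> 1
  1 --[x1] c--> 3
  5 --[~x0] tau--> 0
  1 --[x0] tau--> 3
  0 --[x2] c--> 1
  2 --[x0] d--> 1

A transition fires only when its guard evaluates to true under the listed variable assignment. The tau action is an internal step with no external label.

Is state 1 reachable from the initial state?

Answer: UNREACHABLE

Analysis:
6 transition(s) survive guard evaluation.
L0 = {0}
L1 = {4}  total {0,4}
L2 = {5}  total {0,4,5}
L3 = {2}  total {0,2,4,5}
Reach set: {0,2,4,5}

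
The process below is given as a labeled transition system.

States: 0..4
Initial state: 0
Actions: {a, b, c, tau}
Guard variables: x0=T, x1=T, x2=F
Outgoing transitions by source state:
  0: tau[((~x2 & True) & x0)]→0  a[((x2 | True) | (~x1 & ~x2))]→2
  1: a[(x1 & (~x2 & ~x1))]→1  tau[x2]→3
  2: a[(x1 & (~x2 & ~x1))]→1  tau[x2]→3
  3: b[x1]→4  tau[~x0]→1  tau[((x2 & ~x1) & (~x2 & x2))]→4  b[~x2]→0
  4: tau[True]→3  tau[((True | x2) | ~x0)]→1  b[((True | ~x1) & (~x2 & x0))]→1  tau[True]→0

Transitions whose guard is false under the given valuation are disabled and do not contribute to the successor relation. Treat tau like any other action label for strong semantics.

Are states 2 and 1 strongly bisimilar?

Bisimulation quotient by refinement:
  P[0] = {{0,1,2,3,4}}
  P[1] = {{0},{1,2},{3},{4}}
Fixed point at round 2; 4 class(es).
class of 2: {1,2}; class of 1: {1,2}

Answer: BISIMILAR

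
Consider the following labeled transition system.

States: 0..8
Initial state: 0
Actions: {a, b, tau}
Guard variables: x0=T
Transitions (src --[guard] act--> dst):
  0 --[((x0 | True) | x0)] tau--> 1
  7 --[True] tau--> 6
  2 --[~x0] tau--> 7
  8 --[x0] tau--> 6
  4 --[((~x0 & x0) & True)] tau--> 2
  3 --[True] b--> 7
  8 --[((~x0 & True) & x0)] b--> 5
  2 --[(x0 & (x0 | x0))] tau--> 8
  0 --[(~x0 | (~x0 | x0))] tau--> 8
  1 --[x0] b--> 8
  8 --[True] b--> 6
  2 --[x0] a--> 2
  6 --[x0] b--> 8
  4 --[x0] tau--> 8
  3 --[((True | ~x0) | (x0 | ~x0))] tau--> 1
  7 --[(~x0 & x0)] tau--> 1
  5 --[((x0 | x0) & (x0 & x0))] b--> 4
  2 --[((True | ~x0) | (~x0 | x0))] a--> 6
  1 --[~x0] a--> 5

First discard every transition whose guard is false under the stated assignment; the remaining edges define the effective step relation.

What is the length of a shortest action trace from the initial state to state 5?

Answer: UNREACHABLE

Working:
Breadth-first toward 5:
  Layer 0: {0}
  Layer 1: {1,8}
  Layer 2: {6}
5 never appears.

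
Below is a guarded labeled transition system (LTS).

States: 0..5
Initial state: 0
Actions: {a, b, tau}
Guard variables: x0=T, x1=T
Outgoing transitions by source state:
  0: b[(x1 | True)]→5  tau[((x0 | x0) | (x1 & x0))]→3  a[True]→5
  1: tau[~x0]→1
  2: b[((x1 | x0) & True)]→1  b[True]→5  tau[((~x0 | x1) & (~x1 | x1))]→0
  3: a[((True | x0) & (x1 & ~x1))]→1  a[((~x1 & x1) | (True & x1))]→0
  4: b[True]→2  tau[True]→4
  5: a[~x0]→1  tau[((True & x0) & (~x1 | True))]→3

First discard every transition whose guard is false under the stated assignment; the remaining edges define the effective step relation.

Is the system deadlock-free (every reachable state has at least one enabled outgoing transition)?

Answer: DEADLOCK-FREE

Trace:
R = {0,3,5}
  0: a→5  b→5  tau→3  [3 exit(s)]
  3: a→0  [1 exit(s)]
  5: tau→3  [1 exit(s)]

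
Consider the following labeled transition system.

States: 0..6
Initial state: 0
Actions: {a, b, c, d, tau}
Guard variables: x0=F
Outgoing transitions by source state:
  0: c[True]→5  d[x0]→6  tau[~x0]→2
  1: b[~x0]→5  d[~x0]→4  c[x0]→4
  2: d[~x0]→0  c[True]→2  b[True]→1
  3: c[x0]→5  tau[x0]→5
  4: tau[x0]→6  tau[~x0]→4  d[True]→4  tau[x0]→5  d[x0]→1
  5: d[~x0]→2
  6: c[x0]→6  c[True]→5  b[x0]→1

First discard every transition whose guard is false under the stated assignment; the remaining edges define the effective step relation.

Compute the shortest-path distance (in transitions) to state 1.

Answer: 2

Trace:
Breadth-first toward 1:
  Layer 0: {0}
  Layer 1: {2,5}
  Layer 2: {1}
1 enters at depth 2; path tau·b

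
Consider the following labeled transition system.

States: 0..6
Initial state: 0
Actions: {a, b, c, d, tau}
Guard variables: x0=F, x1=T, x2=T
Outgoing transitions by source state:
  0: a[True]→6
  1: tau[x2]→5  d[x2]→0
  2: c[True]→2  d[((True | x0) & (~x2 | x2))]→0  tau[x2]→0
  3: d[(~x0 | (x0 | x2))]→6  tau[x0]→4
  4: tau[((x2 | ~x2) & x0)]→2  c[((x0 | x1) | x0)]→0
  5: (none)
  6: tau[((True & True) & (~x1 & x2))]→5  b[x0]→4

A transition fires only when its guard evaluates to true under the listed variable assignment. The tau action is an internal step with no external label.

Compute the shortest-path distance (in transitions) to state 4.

Breadth-first toward 4:
  L0 = {0}
  L1 = {6}
4 never appears.

Answer: UNREACHABLE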